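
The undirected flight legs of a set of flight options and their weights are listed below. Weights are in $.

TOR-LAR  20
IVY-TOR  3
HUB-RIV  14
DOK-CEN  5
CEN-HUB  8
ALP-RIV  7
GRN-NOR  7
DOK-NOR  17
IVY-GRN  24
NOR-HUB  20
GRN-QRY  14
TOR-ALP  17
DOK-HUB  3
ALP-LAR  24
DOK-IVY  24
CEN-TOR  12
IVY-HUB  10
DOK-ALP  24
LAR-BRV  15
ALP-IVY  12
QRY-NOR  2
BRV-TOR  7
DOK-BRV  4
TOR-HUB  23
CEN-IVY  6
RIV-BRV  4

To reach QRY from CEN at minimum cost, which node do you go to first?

DOK

Candidate routes:
CEN → HUB → NOR → QRY: 8+20+2 = 30
CEN → HUB → DOK → NOR → QRY: 8+3+17+2 = 30
CEN → DOK → NOR → QRY: 5+17+2 = 24
Cheapest is CEN → DOK → NOR → QRY at $24.
So from CEN the first move is to DOK.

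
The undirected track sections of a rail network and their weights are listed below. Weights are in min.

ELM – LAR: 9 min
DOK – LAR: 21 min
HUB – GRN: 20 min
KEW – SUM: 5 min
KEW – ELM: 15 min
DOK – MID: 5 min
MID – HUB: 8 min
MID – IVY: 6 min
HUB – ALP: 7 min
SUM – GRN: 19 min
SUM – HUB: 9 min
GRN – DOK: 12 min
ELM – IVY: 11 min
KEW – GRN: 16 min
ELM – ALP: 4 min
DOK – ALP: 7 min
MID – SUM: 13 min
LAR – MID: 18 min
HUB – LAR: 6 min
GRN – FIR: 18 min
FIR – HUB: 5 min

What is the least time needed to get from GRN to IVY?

23 min

Shortest distances from GRN:
GRN: 0
DOK: 12  (via GRN)
KEW: 16  (via GRN)
MID: 17  (via DOK)
FIR: 18  (via GRN)
ALP: 19  (via DOK)
SUM: 19  (via GRN)
HUB: 20  (via GRN)
IVY: 23  (via MID)
Shortest route: GRN–DOK–MID–IVY = 23 min.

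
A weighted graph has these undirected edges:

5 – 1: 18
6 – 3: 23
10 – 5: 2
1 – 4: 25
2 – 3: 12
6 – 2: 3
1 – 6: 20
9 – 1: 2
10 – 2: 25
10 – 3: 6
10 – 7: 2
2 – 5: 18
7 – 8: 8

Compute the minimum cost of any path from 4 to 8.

55

Compare a few routes:
4–1–6–2–3–10–7–8: 25+20+3+12+6+2+8 = 76
4–1–5–10–7–8: 25+18+2+2+8 = 55
4–1–6–2–10–7–8: 25+20+3+25+2+8 = 83
4–1–6–2–5–10–7–8: 25+20+3+18+2+2+8 = 78
Cheapest is 4–1–5–10–7–8 at 55.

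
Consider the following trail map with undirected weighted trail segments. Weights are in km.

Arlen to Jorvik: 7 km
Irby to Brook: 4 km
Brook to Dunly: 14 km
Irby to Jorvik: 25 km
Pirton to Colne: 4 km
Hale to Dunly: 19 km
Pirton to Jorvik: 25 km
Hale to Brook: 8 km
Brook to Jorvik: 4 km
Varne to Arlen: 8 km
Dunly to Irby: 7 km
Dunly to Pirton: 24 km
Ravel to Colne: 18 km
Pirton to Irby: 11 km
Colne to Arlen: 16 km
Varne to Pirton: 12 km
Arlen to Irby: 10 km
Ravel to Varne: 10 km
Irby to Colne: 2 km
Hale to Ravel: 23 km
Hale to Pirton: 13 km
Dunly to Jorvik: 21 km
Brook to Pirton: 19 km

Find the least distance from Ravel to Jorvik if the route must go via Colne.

Shortest Ravel→Colne: Ravel → Colne = 18
Best Colne to Jorvik: Colne → Irby → Brook → Jorvik costing 10
Total via Colne: 18 + 10 = 28 km.

28 km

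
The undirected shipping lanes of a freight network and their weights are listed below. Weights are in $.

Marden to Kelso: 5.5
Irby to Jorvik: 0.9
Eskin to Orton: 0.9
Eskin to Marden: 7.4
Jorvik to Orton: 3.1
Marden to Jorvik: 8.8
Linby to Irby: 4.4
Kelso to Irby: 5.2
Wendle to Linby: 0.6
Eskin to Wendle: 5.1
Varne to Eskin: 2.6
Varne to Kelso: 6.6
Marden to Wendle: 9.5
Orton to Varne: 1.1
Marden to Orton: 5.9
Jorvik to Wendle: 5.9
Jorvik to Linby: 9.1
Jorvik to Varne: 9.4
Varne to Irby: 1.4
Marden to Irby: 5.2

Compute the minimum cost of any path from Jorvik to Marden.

Shortest distances from Jorvik:
Jorvik: 0
Irby: 0.9  (via Jorvik)
Varne: 2.3  (via Irby)
Orton: 3.1  (via Jorvik)
Eskin: 4  (via Orton)
Linby: 5.3  (via Irby)
Wendle: 5.9  (via Jorvik)
Marden: 6.1  (via Irby)
Shortest route: Jorvik → Irby → Marden = $6.1.

$6.1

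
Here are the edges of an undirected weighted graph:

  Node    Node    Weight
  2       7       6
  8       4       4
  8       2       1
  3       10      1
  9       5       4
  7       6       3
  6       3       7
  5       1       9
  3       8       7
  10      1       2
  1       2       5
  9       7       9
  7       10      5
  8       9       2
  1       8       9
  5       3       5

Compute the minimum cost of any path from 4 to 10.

12

Shortest distances from 4:
4: 0
8: 4  (via 4)
2: 5  (via 8)
9: 6  (via 8)
1: 10  (via 2)
5: 10  (via 9)
3: 11  (via 8)
7: 11  (via 2)
10: 12  (via 1)
Shortest route: 4 → 8 → 2 → 1 → 10 = 12.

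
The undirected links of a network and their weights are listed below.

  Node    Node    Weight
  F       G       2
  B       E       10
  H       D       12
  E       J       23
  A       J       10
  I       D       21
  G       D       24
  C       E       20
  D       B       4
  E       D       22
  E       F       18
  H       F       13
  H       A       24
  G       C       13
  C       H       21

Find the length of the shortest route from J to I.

58

Compare a few routes:
J–E–F–H–D–I: 23+18+13+12+21 = 87
J–E–D–I: 23+22+21 = 66
J–A–H–D–I: 10+24+12+21 = 67
J–E–B–D–I: 23+10+4+21 = 58
Cheapest is J–E–B–D–I at 58.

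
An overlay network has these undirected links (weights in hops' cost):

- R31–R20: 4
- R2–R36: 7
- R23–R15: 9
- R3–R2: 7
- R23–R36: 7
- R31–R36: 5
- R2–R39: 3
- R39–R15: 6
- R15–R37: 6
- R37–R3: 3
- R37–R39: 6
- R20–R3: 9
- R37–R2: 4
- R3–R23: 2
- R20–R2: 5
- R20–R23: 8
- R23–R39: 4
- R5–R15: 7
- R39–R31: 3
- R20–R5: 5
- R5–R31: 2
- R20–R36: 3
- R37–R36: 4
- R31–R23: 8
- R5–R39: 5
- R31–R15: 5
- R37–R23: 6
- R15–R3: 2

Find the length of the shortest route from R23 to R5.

Shortest distances from R23:
R23: 0
R3: 2  (via R23)
R39: 4  (via R23)
R15: 4  (via R3)
R37: 5  (via R3)
R2: 7  (via R39)
R31: 7  (via R39)
R36: 7  (via R23)
R20: 8  (via R23)
R5: 9  (via R39)
Shortest route: R23 → R39 → R5 = 9 hops' cost.

9 hops' cost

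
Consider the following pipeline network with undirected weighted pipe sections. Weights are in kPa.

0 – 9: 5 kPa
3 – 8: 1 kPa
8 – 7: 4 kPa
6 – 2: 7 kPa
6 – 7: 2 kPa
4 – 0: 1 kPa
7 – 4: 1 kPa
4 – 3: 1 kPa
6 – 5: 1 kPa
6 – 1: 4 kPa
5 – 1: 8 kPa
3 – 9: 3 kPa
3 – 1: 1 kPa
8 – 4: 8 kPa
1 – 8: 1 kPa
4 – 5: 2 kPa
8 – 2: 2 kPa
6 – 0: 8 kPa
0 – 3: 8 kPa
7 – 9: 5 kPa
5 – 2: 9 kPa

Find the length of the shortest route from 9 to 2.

6 kPa

Candidate routes:
9 - 3 - 8 - 2: 3+1+2 = 6
9 - 3 - 1 - 8 - 2: 3+1+1+2 = 7
Cheapest is 9 - 3 - 8 - 2 at 6 kPa.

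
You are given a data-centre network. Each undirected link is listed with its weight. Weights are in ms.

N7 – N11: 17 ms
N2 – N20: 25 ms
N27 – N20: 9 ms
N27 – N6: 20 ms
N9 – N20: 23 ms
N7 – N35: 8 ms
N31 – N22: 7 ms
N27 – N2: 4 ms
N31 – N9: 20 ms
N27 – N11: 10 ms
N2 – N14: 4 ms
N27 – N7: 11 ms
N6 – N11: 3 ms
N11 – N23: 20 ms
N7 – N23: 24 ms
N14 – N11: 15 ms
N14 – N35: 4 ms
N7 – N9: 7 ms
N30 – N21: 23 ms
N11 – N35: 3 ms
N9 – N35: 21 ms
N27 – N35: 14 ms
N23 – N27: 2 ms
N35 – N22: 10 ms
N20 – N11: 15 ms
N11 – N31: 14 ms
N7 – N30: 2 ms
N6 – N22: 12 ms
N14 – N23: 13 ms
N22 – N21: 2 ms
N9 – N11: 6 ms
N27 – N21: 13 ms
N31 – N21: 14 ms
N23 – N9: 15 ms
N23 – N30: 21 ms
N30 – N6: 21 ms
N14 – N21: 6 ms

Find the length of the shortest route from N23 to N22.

17 ms

Running Dijkstra from N23:
N23: 0
N27: 2  (via N23)
N2: 6  (via N27)
N14: 10  (via N2)
N20: 11  (via N27)
N11: 12  (via N27)
N7: 13  (via N27)
N35: 14  (via N14)
N21: 15  (via N27)
N6: 15  (via N11)
N30: 15  (via N7)
N9: 15  (via N23)
N22: 17  (via N21)
Shortest route: N23–N27–N21–N22 = 17 ms.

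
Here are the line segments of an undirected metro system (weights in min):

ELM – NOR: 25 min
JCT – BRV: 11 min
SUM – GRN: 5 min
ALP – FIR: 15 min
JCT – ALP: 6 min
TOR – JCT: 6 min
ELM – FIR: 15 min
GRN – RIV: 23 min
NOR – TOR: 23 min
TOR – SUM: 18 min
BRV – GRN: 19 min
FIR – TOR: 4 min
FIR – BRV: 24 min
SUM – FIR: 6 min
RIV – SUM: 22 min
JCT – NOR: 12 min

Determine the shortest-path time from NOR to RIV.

50 min

Shortest distances from NOR:
NOR: 0
JCT: 12  (via NOR)
TOR: 18  (via JCT)
ALP: 18  (via JCT)
FIR: 22  (via TOR)
BRV: 23  (via JCT)
ELM: 25  (via NOR)
SUM: 28  (via FIR)
GRN: 33  (via SUM)
RIV: 50  (via SUM)
Shortest route: NOR–JCT–TOR–FIR–SUM–RIV = 50 min.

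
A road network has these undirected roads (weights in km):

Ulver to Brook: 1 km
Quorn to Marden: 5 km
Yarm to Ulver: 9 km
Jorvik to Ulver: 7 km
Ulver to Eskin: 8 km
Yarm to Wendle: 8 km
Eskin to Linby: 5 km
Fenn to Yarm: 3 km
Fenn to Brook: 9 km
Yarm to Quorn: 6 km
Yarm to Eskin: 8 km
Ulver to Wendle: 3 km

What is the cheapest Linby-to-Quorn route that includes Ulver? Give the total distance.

Best Linby to Ulver: Linby → Eskin → Ulver costing 13
Best Ulver to Quorn: Ulver → Yarm → Quorn costing 15
Total via Ulver: 13 + 15 = 28 km.

28 km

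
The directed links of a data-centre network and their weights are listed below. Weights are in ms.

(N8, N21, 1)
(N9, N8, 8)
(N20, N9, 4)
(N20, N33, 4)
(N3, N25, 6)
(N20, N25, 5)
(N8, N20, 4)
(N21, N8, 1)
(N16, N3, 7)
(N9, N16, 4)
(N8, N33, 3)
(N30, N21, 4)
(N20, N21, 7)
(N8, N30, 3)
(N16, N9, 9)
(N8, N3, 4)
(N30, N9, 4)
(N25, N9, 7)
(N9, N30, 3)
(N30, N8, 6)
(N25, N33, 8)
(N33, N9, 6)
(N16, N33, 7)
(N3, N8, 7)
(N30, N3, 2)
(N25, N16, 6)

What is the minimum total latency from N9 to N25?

11 ms

Compare a few routes:
N9 - N30 - N21 - N8 - N20 - N25: 3+4+1+4+5 = 17
N9 - N30 - N3 - N25: 3+2+6 = 11
N9 - N16 - N3 - N25: 4+7+6 = 17
Cheapest is N9 - N30 - N3 - N25 at 11 ms.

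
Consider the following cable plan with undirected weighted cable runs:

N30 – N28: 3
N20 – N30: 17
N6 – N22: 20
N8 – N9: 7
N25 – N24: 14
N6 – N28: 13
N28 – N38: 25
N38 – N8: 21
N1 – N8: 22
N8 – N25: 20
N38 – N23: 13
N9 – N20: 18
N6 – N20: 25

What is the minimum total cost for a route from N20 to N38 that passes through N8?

Best N20 to N8: N20 → N9 → N8 costing 25
Shortest N8→N38: N8 → N38 = 21
Total via N8: 25 + 21 = 46.

46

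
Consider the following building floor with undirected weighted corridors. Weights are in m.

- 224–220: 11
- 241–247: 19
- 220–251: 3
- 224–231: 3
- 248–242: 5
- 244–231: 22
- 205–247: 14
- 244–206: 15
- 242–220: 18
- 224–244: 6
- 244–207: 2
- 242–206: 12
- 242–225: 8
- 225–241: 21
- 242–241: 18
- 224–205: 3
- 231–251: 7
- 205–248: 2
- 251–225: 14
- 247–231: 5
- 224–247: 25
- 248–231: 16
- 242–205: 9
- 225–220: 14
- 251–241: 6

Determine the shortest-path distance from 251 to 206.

31 m

Candidate routes:
251 → 231 → 224 → 205 → 248 → 242 → 206: 7+3+3+2+5+12 = 32
251 → 231 → 224 → 244 → 206: 7+3+6+15 = 31
Cheapest is 251 → 231 → 224 → 244 → 206 at 31 m.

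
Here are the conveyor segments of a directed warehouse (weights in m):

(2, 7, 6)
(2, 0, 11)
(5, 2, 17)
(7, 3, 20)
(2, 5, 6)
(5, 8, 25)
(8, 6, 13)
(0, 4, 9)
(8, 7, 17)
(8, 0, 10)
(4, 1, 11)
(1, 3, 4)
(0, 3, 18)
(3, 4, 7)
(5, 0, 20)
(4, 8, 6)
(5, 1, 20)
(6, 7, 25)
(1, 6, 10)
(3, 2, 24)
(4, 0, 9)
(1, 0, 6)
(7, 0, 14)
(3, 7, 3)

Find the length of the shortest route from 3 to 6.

Shortest distances from 3:
3: 0
7: 3  (via 3)
4: 7  (via 3)
8: 13  (via 4)
0: 16  (via 4)
1: 18  (via 4)
2: 24  (via 3)
6: 26  (via 8)
Shortest route: 3–4–8–6 = 26 m.

26 m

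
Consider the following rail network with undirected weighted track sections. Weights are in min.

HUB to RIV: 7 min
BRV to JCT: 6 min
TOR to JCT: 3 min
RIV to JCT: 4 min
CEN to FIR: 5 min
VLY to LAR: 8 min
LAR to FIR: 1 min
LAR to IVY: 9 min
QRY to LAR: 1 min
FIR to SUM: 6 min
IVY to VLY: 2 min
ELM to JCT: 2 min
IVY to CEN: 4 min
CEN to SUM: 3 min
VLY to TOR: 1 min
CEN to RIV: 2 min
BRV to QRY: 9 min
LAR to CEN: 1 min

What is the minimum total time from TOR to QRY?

9 min

Settle nodes by increasing distance from TOR:
TOR: 0
VLY: 1  (via TOR)
JCT: 3  (via TOR)
IVY: 3  (via VLY)
ELM: 5  (via JCT)
RIV: 7  (via JCT)
CEN: 7  (via IVY)
LAR: 8  (via CEN)
QRY: 9  (via LAR)
Shortest route: TOR → VLY → IVY → CEN → LAR → QRY = 9 min.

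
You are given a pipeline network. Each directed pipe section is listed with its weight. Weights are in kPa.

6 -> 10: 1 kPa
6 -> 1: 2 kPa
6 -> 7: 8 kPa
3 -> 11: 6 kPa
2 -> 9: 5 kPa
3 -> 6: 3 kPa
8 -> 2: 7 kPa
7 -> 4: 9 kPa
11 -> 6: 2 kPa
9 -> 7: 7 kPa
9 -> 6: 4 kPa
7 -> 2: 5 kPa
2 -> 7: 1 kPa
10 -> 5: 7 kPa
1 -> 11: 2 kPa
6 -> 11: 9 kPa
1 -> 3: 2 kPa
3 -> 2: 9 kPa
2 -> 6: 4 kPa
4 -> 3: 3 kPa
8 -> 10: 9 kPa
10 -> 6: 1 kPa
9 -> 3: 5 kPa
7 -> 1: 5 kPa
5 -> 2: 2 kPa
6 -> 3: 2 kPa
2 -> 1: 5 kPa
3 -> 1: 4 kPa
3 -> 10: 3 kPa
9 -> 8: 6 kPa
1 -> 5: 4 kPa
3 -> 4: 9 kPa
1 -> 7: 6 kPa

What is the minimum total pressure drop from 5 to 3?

8 kPa

Compare a few routes:
5 - 2 - 6 - 1 - 3: 2+4+2+2 = 10
5 - 2 - 7 - 1 - 3: 2+1+5+2 = 10
5 - 2 - 1 - 3: 2+5+2 = 9
5 - 2 - 6 - 3: 2+4+2 = 8
The minimum is 8 kPa via 5 - 2 - 6 - 3.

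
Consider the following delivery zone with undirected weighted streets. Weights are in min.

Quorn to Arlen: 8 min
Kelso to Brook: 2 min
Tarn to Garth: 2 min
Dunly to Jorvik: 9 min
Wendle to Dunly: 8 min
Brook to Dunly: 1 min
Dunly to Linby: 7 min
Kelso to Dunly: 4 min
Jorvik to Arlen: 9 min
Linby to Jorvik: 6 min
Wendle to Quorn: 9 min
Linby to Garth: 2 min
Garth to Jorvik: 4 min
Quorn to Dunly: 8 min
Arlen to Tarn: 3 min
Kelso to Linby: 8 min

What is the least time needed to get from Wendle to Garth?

Enumerating some paths:
Wendle → Dunly → Linby → Garth: 8+7+2 = 17
Wendle → Dunly → Jorvik → Garth: 8+9+4 = 21
Cheapest is Wendle → Dunly → Linby → Garth at 17 min.

17 min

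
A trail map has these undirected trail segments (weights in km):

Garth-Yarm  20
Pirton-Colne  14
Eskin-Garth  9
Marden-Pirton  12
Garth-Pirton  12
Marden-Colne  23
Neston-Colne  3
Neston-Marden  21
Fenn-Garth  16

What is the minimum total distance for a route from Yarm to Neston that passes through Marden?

Shortest Yarm→Marden: Yarm–Garth–Pirton–Marden = 44
Shortest Marden→Neston: Marden–Neston = 21
Total via Marden: 44 + 21 = 65 km.

65 km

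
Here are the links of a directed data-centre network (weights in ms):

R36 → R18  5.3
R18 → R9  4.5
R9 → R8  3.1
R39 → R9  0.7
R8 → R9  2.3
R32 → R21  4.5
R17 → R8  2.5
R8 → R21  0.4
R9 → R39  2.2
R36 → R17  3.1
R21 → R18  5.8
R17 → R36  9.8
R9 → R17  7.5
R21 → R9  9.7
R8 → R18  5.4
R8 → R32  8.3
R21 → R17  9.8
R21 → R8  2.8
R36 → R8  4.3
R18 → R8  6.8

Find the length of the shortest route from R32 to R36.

24.1 ms

Running Dijkstra from R32:
R32: 0
R21: 4.5  (via R32)
R8: 7.3  (via R21)
R9: 9.6  (via R8)
R18: 10.3  (via R21)
R39: 11.8  (via R9)
R17: 14.3  (via R21)
R36: 24.1  (via R17)
Shortest route: R32 → R21 → R17 → R36 = 24.1 ms.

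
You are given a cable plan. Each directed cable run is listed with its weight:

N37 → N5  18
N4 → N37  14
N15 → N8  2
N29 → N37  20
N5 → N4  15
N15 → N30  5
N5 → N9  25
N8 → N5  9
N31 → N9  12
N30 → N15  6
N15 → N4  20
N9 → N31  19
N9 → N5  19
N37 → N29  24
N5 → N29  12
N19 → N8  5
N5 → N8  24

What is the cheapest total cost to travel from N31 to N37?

Shortest distances from N31:
N31: 0
N9: 12  (via N31)
N5: 31  (via N9)
N29: 43  (via N5)
N4: 46  (via N5)
N8: 55  (via N5)
N37: 60  (via N4)
Shortest route: N31–N9–N5–N4–N37 = 60.

60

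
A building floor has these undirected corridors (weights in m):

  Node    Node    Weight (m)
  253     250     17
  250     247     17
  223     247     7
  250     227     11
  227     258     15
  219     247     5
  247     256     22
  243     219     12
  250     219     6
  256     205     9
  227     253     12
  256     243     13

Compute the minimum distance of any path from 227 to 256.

42 m

Shortest distances from 227:
227: 0
250: 11  (via 227)
253: 12  (via 227)
258: 15  (via 227)
219: 17  (via 250)
247: 22  (via 219)
243: 29  (via 219)
223: 29  (via 247)
256: 42  (via 243)
Shortest route: 227 → 250 → 219 → 243 → 256 = 42 m.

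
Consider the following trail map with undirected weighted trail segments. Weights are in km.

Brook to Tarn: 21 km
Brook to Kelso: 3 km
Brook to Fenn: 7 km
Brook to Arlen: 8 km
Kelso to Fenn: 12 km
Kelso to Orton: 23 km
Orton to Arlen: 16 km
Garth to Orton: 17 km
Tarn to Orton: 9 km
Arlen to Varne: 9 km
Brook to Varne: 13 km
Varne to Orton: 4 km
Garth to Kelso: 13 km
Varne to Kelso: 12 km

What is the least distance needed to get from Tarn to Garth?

26 km

Running Dijkstra from Tarn:
Tarn: 0
Orton: 9  (via Tarn)
Varne: 13  (via Orton)
Brook: 21  (via Tarn)
Arlen: 22  (via Varne)
Kelso: 24  (via Brook)
Garth: 26  (via Orton)
Shortest route: Tarn → Orton → Garth = 26 km.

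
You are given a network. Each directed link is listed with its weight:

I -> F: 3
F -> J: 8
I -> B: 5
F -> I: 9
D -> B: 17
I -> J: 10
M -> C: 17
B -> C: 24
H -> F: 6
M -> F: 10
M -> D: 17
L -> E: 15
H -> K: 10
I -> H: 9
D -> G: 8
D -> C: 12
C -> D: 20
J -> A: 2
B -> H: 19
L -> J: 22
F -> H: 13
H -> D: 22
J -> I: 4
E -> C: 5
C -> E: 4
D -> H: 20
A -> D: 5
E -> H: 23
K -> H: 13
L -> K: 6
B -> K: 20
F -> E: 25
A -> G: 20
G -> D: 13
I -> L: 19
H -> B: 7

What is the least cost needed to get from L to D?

29

Candidate routes:
L–K–H–D: 6+13+22 = 41
L–K–H–F–J–A–D: 6+13+6+8+2+5 = 40
L–J–A–D: 22+2+5 = 29
L–E–C–D: 15+5+20 = 40
Cheapest is L–J–A–D at 29.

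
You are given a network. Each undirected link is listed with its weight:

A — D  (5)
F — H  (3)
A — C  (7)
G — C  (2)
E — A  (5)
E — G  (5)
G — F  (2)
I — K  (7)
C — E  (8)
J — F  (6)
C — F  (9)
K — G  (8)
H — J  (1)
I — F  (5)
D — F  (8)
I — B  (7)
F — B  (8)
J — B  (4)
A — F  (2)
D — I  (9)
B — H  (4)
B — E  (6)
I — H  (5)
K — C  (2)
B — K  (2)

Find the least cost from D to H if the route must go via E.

Shortest D→E: D → A → E = 10
Best E to H: E → B → H costing 10
Total via E: 10 + 10 = 20.

20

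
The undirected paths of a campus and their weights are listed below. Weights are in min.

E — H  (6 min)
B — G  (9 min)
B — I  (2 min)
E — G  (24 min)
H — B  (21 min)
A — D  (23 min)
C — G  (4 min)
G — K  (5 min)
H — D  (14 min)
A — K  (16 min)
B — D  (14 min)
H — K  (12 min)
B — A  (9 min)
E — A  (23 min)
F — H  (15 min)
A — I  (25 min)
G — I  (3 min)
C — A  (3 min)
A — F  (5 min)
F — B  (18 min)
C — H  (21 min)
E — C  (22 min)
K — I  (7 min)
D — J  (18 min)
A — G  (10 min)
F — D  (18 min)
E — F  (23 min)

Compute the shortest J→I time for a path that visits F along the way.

51 min

Best J to F: J–D–F costing 36
Best F to I: F–A–C–G–I costing 15
Total via F: 36 + 15 = 51 min.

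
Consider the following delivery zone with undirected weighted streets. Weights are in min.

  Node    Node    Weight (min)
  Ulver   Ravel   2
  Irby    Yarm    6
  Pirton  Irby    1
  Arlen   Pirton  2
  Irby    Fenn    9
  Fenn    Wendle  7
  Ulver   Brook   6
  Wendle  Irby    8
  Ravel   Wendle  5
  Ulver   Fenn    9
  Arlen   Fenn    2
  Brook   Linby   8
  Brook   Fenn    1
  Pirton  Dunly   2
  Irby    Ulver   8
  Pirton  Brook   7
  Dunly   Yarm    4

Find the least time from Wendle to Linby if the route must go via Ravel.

Shortest Wendle→Ravel: Wendle–Ravel = 5
Best Ravel to Linby: Ravel–Ulver–Brook–Linby costing 16
Total via Ravel: 5 + 16 = 21 min.

21 min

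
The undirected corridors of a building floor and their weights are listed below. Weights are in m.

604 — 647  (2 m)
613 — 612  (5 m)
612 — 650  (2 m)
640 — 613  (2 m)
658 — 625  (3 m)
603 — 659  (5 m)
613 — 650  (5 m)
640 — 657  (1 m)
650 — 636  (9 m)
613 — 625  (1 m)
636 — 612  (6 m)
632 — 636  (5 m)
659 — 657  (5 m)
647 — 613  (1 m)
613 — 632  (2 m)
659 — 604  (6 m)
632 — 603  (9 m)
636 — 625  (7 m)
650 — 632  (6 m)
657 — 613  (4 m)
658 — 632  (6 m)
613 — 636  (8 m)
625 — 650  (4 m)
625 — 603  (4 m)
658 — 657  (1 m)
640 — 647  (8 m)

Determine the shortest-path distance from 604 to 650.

8 m

Running Dijkstra from 604:
604: 0
647: 2  (via 604)
613: 3  (via 647)
625: 4  (via 613)
640: 5  (via 613)
632: 5  (via 613)
659: 6  (via 604)
657: 6  (via 640)
658: 7  (via 625)
612: 8  (via 613)
650: 8  (via 613)
Shortest route: 604 → 647 → 613 → 650 = 8 m.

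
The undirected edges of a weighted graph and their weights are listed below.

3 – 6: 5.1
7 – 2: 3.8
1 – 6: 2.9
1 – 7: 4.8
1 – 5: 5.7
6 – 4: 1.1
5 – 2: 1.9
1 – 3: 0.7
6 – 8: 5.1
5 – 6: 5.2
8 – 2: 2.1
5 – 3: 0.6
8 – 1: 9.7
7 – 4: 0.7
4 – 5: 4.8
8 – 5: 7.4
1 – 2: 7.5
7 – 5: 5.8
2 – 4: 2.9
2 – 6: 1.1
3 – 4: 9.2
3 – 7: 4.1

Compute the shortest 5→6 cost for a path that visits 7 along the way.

Best 5 to 7: 5 → 3 → 7 costing 4.7
Shortest 7→6: 7 → 4 → 6 = 1.8
Total via 7: 4.7 + 1.8 = 6.5.

6.5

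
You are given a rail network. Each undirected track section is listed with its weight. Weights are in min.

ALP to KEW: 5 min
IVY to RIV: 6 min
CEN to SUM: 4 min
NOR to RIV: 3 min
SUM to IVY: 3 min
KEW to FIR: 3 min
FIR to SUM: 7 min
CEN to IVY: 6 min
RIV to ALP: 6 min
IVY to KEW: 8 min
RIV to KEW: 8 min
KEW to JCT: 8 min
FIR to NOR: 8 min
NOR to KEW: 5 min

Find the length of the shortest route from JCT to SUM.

18 min

Enumerating some paths:
JCT–KEW–NOR–RIV–IVY–SUM: 8+5+3+6+3 = 25
JCT–KEW–IVY–SUM: 8+8+3 = 19
JCT–KEW–RIV–IVY–SUM: 8+8+6+3 = 25
JCT–KEW–FIR–SUM: 8+3+7 = 18
The minimum is 18 min via JCT–KEW–FIR–SUM.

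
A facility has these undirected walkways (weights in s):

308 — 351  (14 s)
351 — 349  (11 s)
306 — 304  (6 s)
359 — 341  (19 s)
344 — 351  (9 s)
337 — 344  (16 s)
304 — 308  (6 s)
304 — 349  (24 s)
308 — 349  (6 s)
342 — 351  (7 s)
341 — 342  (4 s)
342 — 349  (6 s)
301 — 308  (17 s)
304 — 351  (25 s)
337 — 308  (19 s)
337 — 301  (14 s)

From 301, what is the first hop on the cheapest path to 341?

Candidate routes:
301 - 308 - 349 - 351 - 342 - 341: 17+6+11+7+4 = 45
301 - 308 - 351 - 342 - 341: 17+14+7+4 = 42
301 - 308 - 349 - 342 - 341: 17+6+6+4 = 33
301 - 337 - 308 - 349 - 342 - 341: 14+19+6+6+4 = 49
Cheapest is 301 - 308 - 349 - 342 - 341 at 33 s.
So from 301 the first move is to 308.

308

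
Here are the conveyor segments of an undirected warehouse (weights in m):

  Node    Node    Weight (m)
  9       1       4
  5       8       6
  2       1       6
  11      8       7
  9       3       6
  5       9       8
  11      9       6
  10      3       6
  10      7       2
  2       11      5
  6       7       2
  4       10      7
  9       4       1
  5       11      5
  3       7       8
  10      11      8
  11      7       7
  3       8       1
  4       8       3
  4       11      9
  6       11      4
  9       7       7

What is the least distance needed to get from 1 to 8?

8 m

Running Dijkstra from 1:
1: 0
9: 4  (via 1)
4: 5  (via 9)
2: 6  (via 1)
8: 8  (via 4)
Shortest route: 1–9–4–8 = 8 m.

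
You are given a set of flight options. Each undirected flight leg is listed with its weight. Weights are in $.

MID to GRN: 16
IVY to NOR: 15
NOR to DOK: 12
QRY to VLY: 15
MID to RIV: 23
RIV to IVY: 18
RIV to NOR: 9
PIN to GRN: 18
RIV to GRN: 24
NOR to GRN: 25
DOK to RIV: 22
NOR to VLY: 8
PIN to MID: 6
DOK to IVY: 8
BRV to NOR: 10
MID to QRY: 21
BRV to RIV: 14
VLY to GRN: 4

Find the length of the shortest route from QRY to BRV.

Shortest distances from QRY:
QRY: 0
VLY: 15  (via QRY)
GRN: 19  (via VLY)
MID: 21  (via QRY)
NOR: 23  (via VLY)
PIN: 27  (via MID)
RIV: 32  (via NOR)
BRV: 33  (via NOR)
Shortest route: QRY–VLY–NOR–BRV = $33.

$33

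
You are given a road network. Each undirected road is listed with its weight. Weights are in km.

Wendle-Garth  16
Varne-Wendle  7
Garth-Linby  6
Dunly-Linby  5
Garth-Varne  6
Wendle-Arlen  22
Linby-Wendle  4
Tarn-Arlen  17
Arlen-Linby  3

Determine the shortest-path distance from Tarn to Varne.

Candidate routes:
Tarn–Arlen–Linby–Garth–Varne: 17+3+6+6 = 32
Tarn–Arlen–Linby–Wendle–Garth–Varne: 17+3+4+16+6 = 46
Tarn–Arlen–Linby–Wendle–Varne: 17+3+4+7 = 31
The minimum is 31 km via Tarn–Arlen–Linby–Wendle–Varne.

31 km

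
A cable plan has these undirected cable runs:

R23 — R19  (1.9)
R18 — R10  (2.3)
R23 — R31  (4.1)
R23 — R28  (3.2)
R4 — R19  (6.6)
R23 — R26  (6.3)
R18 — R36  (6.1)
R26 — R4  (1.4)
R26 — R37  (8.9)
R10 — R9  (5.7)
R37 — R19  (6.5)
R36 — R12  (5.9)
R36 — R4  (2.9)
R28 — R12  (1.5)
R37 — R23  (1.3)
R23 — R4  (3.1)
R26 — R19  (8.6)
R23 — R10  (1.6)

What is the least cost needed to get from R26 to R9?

Compare a few routes:
R26–R4–R23–R10–R9: 1.4+3.1+1.6+5.7 = 11.8
R26–R23–R10–R9: 6.3+1.6+5.7 = 13.6
R26–R4–R19–R23–R10–R9: 1.4+6.6+1.9+1.6+5.7 = 17.2
Cheapest is R26–R4–R23–R10–R9 at 11.8.

11.8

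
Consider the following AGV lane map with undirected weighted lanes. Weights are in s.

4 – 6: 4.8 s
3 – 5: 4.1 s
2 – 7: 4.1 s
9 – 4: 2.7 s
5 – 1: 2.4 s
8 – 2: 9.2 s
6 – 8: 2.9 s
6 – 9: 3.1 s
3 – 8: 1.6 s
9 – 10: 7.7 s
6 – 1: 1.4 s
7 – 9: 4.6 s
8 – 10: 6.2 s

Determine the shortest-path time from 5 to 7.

11.5 s

Running Dijkstra from 5:
5: 0
1: 2.4  (via 5)
6: 3.8  (via 1)
3: 4.1  (via 5)
8: 5.7  (via 3)
9: 6.9  (via 6)
4: 8.6  (via 6)
7: 11.5  (via 9)
Shortest route: 5–1–6–9–7 = 11.5 s.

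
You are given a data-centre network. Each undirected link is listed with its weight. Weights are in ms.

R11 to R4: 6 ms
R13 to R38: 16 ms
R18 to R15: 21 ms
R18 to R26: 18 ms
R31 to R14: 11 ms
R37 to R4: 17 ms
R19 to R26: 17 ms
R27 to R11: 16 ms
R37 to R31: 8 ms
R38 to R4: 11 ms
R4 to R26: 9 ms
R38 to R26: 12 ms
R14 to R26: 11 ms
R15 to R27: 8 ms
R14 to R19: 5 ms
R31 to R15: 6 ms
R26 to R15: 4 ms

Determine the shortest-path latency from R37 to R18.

35 ms

Candidate routes:
R37–R31–R15–R26–R18: 8+6+4+18 = 36
R37–R31–R15–R18: 8+6+21 = 35
The minimum is 35 ms via R37–R31–R15–R18.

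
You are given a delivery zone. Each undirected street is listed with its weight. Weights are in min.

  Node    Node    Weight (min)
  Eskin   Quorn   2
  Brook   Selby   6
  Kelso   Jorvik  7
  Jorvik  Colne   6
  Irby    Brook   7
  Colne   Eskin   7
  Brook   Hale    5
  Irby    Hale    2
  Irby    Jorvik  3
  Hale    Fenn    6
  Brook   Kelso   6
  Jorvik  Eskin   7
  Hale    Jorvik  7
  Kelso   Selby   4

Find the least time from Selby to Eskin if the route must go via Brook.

23 min

Shortest Selby→Brook: Selby → Brook = 6
Shortest Brook→Eskin: Brook → Irby → Jorvik → Eskin = 17
Total via Brook: 6 + 17 = 23 min.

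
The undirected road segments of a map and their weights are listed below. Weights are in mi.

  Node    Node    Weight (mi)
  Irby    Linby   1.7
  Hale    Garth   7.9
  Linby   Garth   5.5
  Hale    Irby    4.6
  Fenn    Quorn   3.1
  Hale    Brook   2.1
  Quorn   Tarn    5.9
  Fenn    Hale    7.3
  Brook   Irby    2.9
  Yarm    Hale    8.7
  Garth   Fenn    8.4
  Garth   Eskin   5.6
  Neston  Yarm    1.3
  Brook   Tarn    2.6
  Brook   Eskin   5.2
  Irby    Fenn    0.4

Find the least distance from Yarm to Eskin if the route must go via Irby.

21.4 mi

Shortest Yarm→Irby: Yarm → Hale → Irby = 13.3
Best Irby to Eskin: Irby → Brook → Eskin costing 8.1
Total via Irby: 13.3 + 8.1 = 21.4 mi.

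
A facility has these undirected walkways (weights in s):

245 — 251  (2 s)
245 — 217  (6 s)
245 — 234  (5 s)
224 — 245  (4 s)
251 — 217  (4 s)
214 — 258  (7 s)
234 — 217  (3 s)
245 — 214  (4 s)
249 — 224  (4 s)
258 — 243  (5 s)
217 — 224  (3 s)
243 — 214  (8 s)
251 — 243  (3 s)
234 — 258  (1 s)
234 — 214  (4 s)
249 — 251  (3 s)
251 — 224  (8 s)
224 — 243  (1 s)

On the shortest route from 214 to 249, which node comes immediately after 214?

245

Candidate routes:
214–245–251–249: 4+2+3 = 9
214–243–224–249: 8+1+4 = 13
214–245–224–249: 4+4+4 = 12
The minimum is 9 s via 214–245–251–249.
So from 214 the first move is to 245.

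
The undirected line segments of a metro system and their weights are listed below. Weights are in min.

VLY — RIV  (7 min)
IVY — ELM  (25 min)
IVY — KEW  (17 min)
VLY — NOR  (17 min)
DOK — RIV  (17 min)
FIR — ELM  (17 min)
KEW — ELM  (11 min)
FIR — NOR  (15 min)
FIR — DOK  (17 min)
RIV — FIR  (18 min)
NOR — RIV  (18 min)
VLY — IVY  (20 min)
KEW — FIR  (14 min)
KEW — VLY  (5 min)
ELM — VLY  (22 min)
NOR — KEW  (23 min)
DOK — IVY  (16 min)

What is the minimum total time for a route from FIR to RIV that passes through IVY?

Best FIR to IVY: FIR → KEW → IVY costing 31
Best IVY to RIV: IVY → VLY → RIV costing 27
Total via IVY: 31 + 27 = 58 min.

58 min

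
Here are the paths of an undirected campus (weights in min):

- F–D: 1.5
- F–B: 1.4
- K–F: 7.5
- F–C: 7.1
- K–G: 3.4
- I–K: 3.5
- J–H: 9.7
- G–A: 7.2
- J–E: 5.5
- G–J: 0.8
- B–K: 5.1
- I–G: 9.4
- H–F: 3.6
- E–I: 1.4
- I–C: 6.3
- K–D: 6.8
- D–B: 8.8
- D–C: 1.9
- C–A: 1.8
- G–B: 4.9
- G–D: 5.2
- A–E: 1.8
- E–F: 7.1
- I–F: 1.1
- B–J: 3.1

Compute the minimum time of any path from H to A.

Candidate routes:
H → F → C → A: 3.6+7.1+1.8 = 12.5
H → F → I → E → A: 3.6+1.1+1.4+1.8 = 7.9
H → F → D → C → A: 3.6+1.5+1.9+1.8 = 8.8
Cheapest is H → F → I → E → A at 7.9 min.

7.9 min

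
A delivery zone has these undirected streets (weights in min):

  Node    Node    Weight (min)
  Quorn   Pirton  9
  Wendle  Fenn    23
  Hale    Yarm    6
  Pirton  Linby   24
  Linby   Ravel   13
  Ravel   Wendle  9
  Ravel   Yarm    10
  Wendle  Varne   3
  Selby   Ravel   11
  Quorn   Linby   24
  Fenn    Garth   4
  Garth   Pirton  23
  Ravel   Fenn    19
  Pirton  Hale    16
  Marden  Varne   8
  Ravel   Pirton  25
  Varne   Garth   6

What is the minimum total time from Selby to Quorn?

45 min

Running Dijkstra from Selby:
Selby: 0
Ravel: 11  (via Selby)
Wendle: 20  (via Ravel)
Yarm: 21  (via Ravel)
Varne: 23  (via Wendle)
Linby: 24  (via Ravel)
Hale: 27  (via Yarm)
Garth: 29  (via Varne)
Fenn: 30  (via Ravel)
Marden: 31  (via Varne)
Pirton: 36  (via Ravel)
Quorn: 45  (via Pirton)
Shortest route: Selby → Ravel → Pirton → Quorn = 45 min.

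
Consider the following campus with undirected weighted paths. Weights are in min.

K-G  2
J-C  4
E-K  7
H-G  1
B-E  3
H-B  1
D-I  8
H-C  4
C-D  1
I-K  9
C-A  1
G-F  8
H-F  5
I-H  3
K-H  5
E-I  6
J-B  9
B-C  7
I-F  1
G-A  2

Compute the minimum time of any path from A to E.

7 min

Settle nodes by increasing distance from A:
A: 0
C: 1  (via A)
D: 2  (via C)
G: 2  (via A)
H: 3  (via G)
B: 4  (via H)
K: 4  (via G)
J: 5  (via C)
I: 6  (via H)
E: 7  (via B)
Shortest route: A → G → H → B → E = 7 min.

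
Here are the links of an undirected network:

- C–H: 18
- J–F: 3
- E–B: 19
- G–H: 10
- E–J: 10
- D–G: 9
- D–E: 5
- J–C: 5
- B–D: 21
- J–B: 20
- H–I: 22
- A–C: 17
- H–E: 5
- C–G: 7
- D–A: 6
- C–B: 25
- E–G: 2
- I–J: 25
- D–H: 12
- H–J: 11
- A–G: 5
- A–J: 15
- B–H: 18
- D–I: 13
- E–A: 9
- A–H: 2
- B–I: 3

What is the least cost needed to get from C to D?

Compare a few routes:
C–G–E–D: 7+2+5 = 14
C–G–D: 7+9 = 16
The minimum is 14 via C–G–E–D.

14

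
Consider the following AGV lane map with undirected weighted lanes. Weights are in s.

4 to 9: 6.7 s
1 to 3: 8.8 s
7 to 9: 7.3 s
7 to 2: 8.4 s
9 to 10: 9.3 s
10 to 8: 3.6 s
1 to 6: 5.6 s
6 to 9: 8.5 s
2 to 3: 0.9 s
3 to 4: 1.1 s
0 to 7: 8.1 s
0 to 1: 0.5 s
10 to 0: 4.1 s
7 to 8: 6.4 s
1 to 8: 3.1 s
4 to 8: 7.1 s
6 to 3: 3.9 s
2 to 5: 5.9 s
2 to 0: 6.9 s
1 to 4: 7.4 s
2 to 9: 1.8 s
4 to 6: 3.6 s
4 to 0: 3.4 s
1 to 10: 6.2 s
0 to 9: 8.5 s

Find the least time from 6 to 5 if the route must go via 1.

Best 6 to 1: 6–1 costing 5.6
Shortest 1→5: 1–0–4–3–2–5 = 11.8
Total via 1: 5.6 + 11.8 = 17.4 s.

17.4 s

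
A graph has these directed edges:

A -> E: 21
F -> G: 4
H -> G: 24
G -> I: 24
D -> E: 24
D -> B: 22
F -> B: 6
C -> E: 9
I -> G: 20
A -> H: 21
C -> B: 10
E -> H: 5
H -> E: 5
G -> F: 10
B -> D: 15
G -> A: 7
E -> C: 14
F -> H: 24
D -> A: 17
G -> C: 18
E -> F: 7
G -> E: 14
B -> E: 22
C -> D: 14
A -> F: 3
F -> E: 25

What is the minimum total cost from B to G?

Enumerating some paths:
B - E - F - G: 22+7+4 = 33
B - D - A - F - G: 15+17+3+4 = 39
Cheapest is B - E - F - G at 33.

33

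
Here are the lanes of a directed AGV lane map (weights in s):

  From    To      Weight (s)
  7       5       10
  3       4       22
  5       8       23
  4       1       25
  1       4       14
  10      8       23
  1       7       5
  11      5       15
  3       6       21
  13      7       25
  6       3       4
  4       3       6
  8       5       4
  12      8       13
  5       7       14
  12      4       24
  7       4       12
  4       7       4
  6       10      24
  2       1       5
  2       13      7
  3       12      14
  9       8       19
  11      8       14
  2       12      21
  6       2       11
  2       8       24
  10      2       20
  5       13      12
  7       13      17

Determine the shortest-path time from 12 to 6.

Settle nodes by increasing distance from 12:
12: 0
8: 13  (via 12)
5: 17  (via 8)
4: 24  (via 12)
7: 28  (via 4)
13: 29  (via 5)
3: 30  (via 4)
1: 49  (via 4)
6: 51  (via 3)
Shortest route: 12–4–3–6 = 51 s.

51 s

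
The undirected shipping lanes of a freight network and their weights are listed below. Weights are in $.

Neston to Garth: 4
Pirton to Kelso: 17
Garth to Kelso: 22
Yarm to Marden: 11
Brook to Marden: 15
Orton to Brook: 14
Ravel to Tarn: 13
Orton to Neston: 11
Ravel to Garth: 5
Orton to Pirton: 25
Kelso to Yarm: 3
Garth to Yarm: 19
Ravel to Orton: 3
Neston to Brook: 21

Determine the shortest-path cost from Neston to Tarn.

$22

Candidate routes:
Neston - Brook - Orton - Ravel - Tarn: 21+14+3+13 = 51
Neston - Garth - Ravel - Tarn: 4+5+13 = 22
Neston - Orton - Ravel - Tarn: 11+3+13 = 27
Cheapest is Neston - Garth - Ravel - Tarn at $22.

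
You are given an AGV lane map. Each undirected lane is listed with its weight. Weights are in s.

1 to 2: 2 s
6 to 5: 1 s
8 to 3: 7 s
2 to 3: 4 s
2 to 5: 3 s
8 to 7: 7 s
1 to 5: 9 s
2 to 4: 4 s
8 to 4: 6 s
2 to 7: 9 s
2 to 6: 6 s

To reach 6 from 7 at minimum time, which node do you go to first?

Enumerating some paths:
7 → 8 → 4 → 2 → 5 → 6: 7+6+4+3+1 = 21
7 → 2 → 1 → 5 → 6: 9+2+9+1 = 21
7 → 2 → 5 → 6: 9+3+1 = 13
7 → 2 → 6: 9+6 = 15
Cheapest is 7 → 2 → 5 → 6 at 13 s.
So from 7 the first move is to 2.

2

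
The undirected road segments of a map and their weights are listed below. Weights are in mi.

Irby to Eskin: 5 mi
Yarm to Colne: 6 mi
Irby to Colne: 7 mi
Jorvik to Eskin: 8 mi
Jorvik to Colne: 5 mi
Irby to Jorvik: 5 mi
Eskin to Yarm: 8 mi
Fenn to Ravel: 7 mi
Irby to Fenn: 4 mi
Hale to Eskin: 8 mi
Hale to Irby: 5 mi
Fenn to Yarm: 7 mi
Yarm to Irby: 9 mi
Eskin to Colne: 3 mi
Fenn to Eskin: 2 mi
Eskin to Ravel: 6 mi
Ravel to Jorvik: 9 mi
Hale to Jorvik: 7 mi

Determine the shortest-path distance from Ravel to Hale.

14 mi

Compare a few routes:
Ravel → Fenn → Irby → Hale: 7+4+5 = 16
Ravel → Eskin → Irby → Hale: 6+5+5 = 16
Ravel → Jorvik → Hale: 9+7 = 16
Ravel → Eskin → Hale: 6+8 = 14
Cheapest is Ravel → Eskin → Hale at 14 mi.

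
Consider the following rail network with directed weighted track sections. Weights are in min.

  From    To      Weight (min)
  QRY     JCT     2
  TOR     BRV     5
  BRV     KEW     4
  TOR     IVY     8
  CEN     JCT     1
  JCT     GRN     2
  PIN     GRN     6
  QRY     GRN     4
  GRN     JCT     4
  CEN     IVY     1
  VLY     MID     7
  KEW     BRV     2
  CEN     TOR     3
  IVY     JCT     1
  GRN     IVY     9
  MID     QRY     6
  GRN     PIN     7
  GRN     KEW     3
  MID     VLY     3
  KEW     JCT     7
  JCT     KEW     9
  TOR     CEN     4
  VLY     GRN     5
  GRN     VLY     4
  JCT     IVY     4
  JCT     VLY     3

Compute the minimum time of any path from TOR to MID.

15 min

Candidate routes:
TOR–CEN–JCT–VLY–MID: 4+1+3+7 = 15
TOR–CEN–IVY–JCT–VLY–MID: 4+1+1+3+7 = 16
TOR–IVY–JCT–VLY–MID: 8+1+3+7 = 19
TOR–CEN–JCT–GRN–VLY–MID: 4+1+2+4+7 = 18
The minimum is 15 min via TOR–CEN–JCT–VLY–MID.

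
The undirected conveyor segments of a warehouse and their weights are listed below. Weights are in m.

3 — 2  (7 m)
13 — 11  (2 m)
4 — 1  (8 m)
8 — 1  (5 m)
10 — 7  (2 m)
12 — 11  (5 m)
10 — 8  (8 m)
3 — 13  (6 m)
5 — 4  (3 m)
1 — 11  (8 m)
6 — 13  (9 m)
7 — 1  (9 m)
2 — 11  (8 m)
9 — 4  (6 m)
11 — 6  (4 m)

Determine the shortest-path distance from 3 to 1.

Enumerating some paths:
3 - 2 - 11 - 1: 7+8+8 = 23
3 - 13 - 11 - 1: 6+2+8 = 16
The minimum is 16 m via 3 - 13 - 11 - 1.

16 m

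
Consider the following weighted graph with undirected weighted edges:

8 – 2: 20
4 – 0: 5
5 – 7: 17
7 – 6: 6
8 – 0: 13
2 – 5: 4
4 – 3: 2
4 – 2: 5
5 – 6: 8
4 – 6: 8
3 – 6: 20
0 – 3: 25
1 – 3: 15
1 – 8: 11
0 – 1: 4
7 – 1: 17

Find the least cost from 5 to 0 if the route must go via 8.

37

Shortest 5→8: 5 → 2 → 8 = 24
Best 8 to 0: 8 → 0 costing 13
Total via 8: 24 + 13 = 37.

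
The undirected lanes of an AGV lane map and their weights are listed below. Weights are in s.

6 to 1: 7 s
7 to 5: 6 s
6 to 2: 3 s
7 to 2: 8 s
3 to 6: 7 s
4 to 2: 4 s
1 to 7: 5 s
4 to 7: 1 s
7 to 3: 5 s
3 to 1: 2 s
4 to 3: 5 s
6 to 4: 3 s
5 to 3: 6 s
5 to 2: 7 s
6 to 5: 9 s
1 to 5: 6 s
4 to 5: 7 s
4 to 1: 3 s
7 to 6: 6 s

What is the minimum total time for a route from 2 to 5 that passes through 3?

Shortest 2→3: 2 → 4 → 3 = 9
Best 3 to 5: 3 → 5 costing 6
Total via 3: 9 + 6 = 15 s.

15 s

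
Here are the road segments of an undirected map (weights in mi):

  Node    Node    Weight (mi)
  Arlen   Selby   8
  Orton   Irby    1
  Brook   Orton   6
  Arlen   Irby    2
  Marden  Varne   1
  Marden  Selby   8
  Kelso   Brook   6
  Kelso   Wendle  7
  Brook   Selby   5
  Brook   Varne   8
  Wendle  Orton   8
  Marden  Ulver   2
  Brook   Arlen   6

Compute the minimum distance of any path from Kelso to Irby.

Compare a few routes:
Kelso → Brook → Orton → Irby: 6+6+1 = 13
Kelso → Wendle → Orton → Irby: 7+8+1 = 16
Kelso → Brook → Arlen → Irby: 6+6+2 = 14
Cheapest is Kelso → Brook → Orton → Irby at 13 mi.

13 mi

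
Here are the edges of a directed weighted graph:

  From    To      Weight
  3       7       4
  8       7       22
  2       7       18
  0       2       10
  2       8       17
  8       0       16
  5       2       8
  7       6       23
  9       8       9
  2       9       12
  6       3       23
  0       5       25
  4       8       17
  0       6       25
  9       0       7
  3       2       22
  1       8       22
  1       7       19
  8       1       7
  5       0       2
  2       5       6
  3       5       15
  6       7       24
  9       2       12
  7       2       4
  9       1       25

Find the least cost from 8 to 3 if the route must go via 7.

Shortest 8→7: 8–7 = 22
Shortest 7→3: 7–6–3 = 46
Total via 7: 22 + 46 = 68.

68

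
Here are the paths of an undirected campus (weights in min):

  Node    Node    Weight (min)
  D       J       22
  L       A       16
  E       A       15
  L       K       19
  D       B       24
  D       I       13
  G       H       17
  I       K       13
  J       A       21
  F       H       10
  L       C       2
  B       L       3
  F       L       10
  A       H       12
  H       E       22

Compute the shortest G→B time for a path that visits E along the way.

Best G to E: G–H–E costing 39
Best E to B: E–A–L–B costing 34
Total via E: 39 + 34 = 73 min.

73 min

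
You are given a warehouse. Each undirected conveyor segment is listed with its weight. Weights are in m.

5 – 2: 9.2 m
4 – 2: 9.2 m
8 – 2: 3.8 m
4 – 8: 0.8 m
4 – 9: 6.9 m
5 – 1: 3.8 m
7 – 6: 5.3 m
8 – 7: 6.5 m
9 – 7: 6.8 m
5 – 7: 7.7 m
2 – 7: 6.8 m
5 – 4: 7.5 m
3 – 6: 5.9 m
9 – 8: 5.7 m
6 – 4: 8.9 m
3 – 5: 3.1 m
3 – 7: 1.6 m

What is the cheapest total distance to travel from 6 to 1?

Compare a few routes:
6 → 7 → 5 → 1: 5.3+7.7+3.8 = 16.8
6 → 3 → 5 → 1: 5.9+3.1+3.8 = 12.8
6 → 7 → 3 → 5 → 1: 5.3+1.6+3.1+3.8 = 13.8
The minimum is 12.8 m via 6 → 3 → 5 → 1.

12.8 m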